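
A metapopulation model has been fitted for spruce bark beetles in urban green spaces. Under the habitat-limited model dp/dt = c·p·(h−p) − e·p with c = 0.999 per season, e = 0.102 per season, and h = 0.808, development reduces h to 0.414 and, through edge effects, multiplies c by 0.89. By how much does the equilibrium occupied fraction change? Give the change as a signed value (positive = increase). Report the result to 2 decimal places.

Before: p* = h − e/c = 0.808 − 0.102/0.999 = 0.808 − 0.1021 = 0.7059.
After: c = 0.88911, e = 0.102, h = 0.414; p* = 0.414 − 0.102/0.88911 = 0.2993.
Δp* = 0.2993 − 0.7059 = -0.4066.

-0.41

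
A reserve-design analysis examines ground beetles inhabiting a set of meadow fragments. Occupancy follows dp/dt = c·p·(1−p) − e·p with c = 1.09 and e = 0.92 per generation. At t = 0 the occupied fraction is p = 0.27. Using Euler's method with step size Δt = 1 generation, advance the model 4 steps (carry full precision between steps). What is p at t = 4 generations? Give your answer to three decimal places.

Update rule: p ← p + [c·p·(1−p) − e·p]·Δt with Δt = 1.
t = 1: p = 0.27000 + (-0.03356) = 0.23644
t = 2: p = 0.23644 + (-0.02074) = 0.21570
t = 3: p = 0.21570 + (-0.01404) = 0.20165
t = 4: p = 0.20165 + (-0.01004) = 0.19161

0.192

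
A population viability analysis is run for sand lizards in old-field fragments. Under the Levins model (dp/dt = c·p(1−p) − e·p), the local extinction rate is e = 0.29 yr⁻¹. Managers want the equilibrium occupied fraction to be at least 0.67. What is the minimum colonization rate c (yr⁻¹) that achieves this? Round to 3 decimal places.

p* = 1 − e/c ≥ 0.67 requires e/c ≤ 0.3300, i.e. c ≥ e/0.3300.
c_min = 0.29/0.3300 = 0.8788.

0.879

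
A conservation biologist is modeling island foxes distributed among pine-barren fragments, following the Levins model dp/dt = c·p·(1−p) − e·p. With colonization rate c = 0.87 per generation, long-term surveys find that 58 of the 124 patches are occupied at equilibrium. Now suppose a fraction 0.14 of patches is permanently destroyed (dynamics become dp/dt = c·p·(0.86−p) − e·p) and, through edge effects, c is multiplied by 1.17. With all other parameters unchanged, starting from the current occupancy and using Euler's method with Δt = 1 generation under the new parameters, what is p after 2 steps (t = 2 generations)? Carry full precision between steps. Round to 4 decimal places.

Observed p* = 58/124 = 0.46774.
Balance c(1−p*) = e gives e = 0.87×(1 − 0.46774) = 0.46306.
Starting from p₀ = 0.46774; update p ← p + (dp/dt)·Δt with the new parameters.
p: 0.46774 → 0.43791  (Δp = -0.02983)
p: 0.43791 → 0.42327  (Δp = -0.01463)

0.4233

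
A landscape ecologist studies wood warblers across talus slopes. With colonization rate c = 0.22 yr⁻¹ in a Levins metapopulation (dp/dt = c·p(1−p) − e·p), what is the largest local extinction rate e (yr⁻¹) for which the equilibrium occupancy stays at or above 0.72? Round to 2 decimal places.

1 − e/c ≥ 0.72 ⇒ e ≤ c(1 − 0.72) = 0.22 × 0.2800.
e_max = 0.0616.

0.06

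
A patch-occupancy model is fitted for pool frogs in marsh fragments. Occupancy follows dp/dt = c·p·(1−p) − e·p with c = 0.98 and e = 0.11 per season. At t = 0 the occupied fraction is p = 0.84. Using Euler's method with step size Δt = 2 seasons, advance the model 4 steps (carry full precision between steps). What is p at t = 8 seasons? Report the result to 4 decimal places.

Update rule: p ← p + [c·p·(1−p) − e·p]·Δt with Δt = 2.
t = 2: p = 0.84000 + (+0.07862) = 0.91862
t = 4: p = 0.91862 + (-0.05558) = 0.86304
t = 6: p = 0.86304 + (+0.04180) = 0.90484
t = 8: p = 0.90484 + (-0.03031) = 0.87454

0.8745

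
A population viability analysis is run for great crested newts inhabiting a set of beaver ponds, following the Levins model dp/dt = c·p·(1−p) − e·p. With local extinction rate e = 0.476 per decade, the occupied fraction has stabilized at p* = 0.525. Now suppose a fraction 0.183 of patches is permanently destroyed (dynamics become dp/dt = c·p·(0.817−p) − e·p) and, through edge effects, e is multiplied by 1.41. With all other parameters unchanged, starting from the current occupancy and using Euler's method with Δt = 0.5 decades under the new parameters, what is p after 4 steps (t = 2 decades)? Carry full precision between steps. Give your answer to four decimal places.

Balance c(1−p*) = e gives c = e/(1 − 0.52500) = 0.476/0.47500 = 1.00211.
Starting from p₀ = 0.52500; update p ← p + (dp/dt)·Δt with the new parameters.
t = 0.5: p = 0.52500 + (-0.09937) = 0.42563
t = 1: p = 0.42563 + (-0.05937) = 0.36626
t = 1.5: p = 0.36626 + (-0.04019) = 0.32607
t = 2: p = 0.32607 + (-0.02922) = 0.29686

0.2969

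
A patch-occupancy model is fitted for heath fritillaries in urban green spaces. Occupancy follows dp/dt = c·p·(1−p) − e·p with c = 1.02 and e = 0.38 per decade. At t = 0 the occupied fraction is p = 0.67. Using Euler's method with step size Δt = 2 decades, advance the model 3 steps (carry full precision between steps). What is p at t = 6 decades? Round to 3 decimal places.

Update rule: p ← p + [c·p·(1−p) − e·p]·Δt with Δt = 2.
step 1: Δp = -0.05816, p = 0.61184
step 2: Δp = +0.01948, p = 0.63132
step 3: Δp = -0.00499, p = 0.62634

0.626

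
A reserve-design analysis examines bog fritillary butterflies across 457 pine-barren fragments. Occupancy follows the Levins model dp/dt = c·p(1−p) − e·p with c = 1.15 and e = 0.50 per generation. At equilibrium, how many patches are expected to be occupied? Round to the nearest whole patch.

258

p* = 1 − e/c = 1 − 0.50/1.15 = 0.5652.
Expected occupied patches = N × p* = 457 × 0.5652 = 258.30 ≈ 258.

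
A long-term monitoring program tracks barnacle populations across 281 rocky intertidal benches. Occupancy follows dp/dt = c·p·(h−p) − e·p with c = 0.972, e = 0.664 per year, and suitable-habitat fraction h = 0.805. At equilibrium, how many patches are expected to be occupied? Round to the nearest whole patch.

34

p* = h − e/c = 0.805 − 0.6831 = 0.1219.
Expected occupied patches = N × p* = 281 × 0.1219 = 34.25 ≈ 34.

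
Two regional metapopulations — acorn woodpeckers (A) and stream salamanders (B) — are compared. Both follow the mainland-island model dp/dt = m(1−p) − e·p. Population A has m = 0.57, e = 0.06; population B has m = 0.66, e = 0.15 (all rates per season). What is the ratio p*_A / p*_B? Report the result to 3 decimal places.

1.110

A: p*_A = m/(m+e) = 0.57/0.6300 = 0.9048.
B: p*_B = 0.66/0.8100 = 0.8148.
p*_A / p*_B = 0.9048/0.8148 = 1.1104.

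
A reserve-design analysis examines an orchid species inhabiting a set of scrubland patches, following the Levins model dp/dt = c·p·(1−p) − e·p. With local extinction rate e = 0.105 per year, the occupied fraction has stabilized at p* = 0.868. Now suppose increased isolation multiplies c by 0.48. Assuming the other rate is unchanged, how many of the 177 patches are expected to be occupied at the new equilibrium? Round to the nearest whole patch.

Balance c(1−p*) = e gives c = e/(1 − 0.86800) = 0.105/0.13200 = 0.79545.
New p* = 1 − e/c = 1 − 0.10500/0.38182 = 0.72500.
Expected occupied = 177 × 0.72500 = 128.32 ≈ 128.

128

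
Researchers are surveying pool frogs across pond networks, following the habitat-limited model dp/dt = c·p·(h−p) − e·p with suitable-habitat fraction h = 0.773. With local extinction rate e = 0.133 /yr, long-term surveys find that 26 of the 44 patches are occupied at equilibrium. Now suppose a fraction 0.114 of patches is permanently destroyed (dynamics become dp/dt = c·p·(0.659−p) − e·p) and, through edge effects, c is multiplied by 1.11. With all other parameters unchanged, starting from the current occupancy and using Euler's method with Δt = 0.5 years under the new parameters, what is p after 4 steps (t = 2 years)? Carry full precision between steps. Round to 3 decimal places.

Observed p* = 26/44 = 0.59091.
Balance c(h−p*) = e gives c = e/(0.773 − 0.59091) = 0.133/0.18209 = 0.73040.
Starting from p₀ = 0.59091; update p ← p + (dp/dt)·Δt with the new parameters.
t = 0.5: p = 0.59091 + (-0.02298) = 0.56792
t = 1: p = 0.56792 + (-0.01680) = 0.55112
t = 1.5: p = 0.55112 + (-0.01255) = 0.53858
t = 2: p = 0.53858 + (-0.00952) = 0.52905

0.529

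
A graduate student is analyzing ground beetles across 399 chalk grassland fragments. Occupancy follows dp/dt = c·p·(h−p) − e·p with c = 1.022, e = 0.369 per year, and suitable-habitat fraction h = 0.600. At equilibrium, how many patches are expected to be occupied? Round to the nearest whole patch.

95

p* = h − e/c = 0.600 − 0.3611 = 0.2389.
Expected occupied patches = N × p* = 399 × 0.2389 = 95.34 ≈ 95.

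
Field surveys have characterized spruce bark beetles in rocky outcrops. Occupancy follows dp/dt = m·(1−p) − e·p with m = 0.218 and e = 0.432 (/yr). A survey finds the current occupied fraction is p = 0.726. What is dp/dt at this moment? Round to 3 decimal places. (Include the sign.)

Colonization term: m·(1−p) = 0.218×0.2740 = 0.05973.
Extinction term: e·p = 0.31363.
dp/dt = 0.05973 − 0.31363 = -0.25390.

-0.254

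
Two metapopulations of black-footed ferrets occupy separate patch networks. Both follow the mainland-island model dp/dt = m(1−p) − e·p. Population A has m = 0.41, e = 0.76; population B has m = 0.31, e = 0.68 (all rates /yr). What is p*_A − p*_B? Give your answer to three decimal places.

0.037

A: p*_A = m/(m+e) = 0.41/1.1700 = 0.3504.
B: p*_B = 0.31/0.9900 = 0.3131.
p*_A − p*_B = 0.3504 − 0.3131 = 0.0373.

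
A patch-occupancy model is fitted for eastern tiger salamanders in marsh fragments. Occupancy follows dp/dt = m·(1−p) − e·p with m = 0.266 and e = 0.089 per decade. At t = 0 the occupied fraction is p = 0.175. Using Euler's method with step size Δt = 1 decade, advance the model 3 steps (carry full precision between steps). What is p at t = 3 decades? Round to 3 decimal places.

0.595

Update rule: p ← p + [m·(1−p) − e·p]·Δt with Δt = 1.
p: 0.17500 → 0.37887  (Δp = +0.20388)
p: 0.37887 → 0.51037  (Δp = +0.13150)
p: 0.51037 → 0.59519  (Δp = +0.08482)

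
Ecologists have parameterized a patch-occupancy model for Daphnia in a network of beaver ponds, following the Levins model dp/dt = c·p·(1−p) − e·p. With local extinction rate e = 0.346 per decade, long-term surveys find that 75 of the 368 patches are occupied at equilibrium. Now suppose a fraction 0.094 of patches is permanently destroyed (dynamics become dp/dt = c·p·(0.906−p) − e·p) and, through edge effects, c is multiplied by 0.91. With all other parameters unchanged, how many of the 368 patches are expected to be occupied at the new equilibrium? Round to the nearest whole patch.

11

Observed p* = 75/368 = 0.20380.
Balance c(1−p*) = e gives c = e/(1 − 0.20380) = 0.346/0.79620 = 0.43456.
New p* = 0.906 − e/c = 0.906 − 0.34600/0.39545 = 0.03105.
Expected occupied = 368 × 0.03105 = 11.43 ≈ 11.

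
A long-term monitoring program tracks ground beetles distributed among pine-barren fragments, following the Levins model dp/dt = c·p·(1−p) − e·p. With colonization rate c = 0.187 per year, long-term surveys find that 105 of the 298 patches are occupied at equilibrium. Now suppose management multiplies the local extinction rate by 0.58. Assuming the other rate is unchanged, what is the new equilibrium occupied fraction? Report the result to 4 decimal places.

0.6244

Observed p* = 105/298 = 0.35235.
Balance c(1−p*) = e gives e = 0.187×(1 − 0.35235) = 0.12111.
New p* = 1 − e/c = 1 − 0.07024/0.18700 = 0.62439.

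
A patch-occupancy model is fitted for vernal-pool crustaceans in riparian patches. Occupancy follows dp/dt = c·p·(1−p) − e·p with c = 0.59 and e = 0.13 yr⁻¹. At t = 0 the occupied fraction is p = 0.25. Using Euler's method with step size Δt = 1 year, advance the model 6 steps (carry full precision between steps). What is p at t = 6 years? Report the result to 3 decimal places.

Update rule: p ← p + [c·p·(1−p) − e·p]·Δt with Δt = 1.
t = 1: p = 0.25000 + (+0.07812) = 0.32812
t = 2: p = 0.32812 + (+0.08741) = 0.41554
t = 3: p = 0.41554 + (+0.08927) = 0.50481
t = 4: p = 0.50481 + (+0.08186) = 0.58667
t = 5: p = 0.58667 + (+0.06680) = 0.65347
t = 6: p = 0.65347 + (+0.04865) = 0.70212

0.702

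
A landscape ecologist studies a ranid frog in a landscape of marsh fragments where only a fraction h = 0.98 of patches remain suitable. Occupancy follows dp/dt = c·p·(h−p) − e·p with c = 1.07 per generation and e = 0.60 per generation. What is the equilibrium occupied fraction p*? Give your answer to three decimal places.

Setting dp/dt = 0 and dividing by p* gives c·(h−p*) = e.
So p* = h − e/c = 0.98 − 0.60/1.07 = 0.98 − 0.5607 = 0.4193.

0.419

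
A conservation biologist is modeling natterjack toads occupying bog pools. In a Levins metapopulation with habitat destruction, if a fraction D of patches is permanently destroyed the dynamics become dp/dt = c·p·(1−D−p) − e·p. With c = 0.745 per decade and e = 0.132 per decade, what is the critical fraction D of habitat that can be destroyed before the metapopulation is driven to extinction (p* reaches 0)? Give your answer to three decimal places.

The nontrivial equilibrium is p* = (1−D) − e/c; extinction occurs when this hits zero.
So D_crit = 1 − e/c = 1 − 0.132/0.745 = 1 − 0.1772 = 0.8228.
This equals the undisturbed p*, a classic result of Lande's extension.

0.823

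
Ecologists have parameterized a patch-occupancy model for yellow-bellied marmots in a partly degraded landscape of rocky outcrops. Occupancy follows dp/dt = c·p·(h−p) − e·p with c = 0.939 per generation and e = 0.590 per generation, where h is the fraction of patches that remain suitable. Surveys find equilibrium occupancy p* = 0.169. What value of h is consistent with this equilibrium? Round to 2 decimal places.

At equilibrium c(h−p*) = e, so h = p* + e/c.
h = 0.169 + 0.590/0.939 = 0.169 + 0.6283 = 0.7973.

0.80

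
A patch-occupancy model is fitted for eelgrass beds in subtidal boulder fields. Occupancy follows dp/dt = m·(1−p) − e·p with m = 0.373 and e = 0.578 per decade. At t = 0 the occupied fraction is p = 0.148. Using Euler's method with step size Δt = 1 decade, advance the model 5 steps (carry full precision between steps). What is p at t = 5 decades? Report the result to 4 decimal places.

0.3922

Update rule: p ← p + [m·(1−p) − e·p]·Δt with Δt = 1.
p: 0.14800 → 0.38025  (Δp = +0.23225)
p: 0.38025 → 0.39163  (Δp = +0.01138)
p: 0.39163 → 0.39219  (Δp = +0.00056)
p: 0.39219 → 0.39222  (Δp = +0.00003)
p: 0.39222 → 0.39222  (Δp = +0.00000)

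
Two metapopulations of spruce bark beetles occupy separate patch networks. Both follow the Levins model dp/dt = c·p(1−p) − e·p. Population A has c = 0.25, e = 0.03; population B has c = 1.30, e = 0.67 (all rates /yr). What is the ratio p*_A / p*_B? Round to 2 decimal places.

A: p*_A = 1 − 0.03/0.25 = 0.8800.
B: p*_B = 1 − 0.67/1.30 = 0.4846.
p*_A / p*_B = 0.8800/0.4846 = 1.8159.

1.82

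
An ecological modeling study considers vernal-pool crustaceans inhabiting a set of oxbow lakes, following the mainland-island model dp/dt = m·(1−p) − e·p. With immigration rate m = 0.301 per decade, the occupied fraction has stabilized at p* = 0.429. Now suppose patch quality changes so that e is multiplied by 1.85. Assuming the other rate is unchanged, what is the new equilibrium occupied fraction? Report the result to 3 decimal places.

0.289

Balance m(1−p*) = e·p* gives e = m(1−p*)/p* = 0.301×0.57100/0.42900 = 0.40063.
New p* = m/(m+e) = 0.30100/(0.30100+0.74117) = 0.28882.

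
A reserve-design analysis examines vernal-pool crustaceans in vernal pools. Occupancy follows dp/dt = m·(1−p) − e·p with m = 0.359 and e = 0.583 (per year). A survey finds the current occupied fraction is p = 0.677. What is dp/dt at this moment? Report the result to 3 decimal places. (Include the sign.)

-0.279

Colonization term: m·(1−p) = 0.359×0.3230 = 0.11596.
Extinction term: e·p = 0.39469.
dp/dt = 0.11596 − 0.39469 = -0.27873.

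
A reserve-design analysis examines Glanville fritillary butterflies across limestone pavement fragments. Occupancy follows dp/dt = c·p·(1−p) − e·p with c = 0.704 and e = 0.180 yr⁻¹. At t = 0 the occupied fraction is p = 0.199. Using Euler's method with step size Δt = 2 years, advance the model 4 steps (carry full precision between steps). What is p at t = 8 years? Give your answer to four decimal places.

Update rule: p ← p + [c·p·(1−p) − e·p]·Δt with Δt = 2.
step 1: Δp = +0.15279, p = 0.35179
step 2: Δp = +0.19443, p = 0.54622
step 3: Δp = +0.15235, p = 0.69857
step 4: Δp = +0.04499, p = 0.74357

0.7436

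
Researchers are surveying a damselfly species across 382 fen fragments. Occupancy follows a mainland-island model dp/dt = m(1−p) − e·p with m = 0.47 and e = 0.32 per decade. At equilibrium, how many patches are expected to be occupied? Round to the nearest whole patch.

227

p* = m/(m+e) = 0.47/0.7900 = 0.5949.
Expected occupied patches = N × p* = 382 × 0.5949 = 227.27 ≈ 227.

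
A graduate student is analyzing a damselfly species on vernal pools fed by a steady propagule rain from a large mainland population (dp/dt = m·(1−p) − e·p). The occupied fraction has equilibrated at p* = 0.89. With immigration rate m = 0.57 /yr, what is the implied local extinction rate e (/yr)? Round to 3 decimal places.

0.070

At equilibrium m(1−p*) = e·p*, so e = m(1−p*)/p*.
e = 0.57 × 0.1100 / 0.89 = 0.0704.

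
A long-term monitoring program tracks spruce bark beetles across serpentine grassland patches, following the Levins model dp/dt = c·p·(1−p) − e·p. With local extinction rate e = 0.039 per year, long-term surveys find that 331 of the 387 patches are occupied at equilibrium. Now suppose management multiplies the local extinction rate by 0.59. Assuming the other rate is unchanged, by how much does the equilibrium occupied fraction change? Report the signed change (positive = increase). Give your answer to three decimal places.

Observed p* = 331/387 = 0.85530.
Balance c(1−p*) = e gives c = e/(1 − 0.85530) = 0.039/0.14470 = 0.26952.
New p* = 1 − e/c = 1 − 0.02301/0.26952 = 0.91463.
Δp* = 0.91463 − 0.85530 = +0.05933.

0.059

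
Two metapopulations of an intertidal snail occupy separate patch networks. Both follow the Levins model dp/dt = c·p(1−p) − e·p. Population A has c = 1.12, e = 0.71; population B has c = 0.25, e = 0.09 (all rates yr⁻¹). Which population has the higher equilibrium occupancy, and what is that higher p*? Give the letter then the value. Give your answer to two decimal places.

A: p*_A = 1 − 0.71/1.12 = 0.3661.
B: p*_B = 1 − 0.09/0.25 = 0.6400.
B is higher at 0.6400.

B, 0.64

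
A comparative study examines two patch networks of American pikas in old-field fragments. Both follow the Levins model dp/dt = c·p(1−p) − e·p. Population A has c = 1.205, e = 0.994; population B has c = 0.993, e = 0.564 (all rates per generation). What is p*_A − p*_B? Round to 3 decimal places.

A: p*_A = 1 − 0.994/1.205 = 0.1751.
B: p*_B = 1 − 0.564/0.993 = 0.4320.
p*_A − p*_B = 0.1751 − 0.4320 = -0.2569.

-0.257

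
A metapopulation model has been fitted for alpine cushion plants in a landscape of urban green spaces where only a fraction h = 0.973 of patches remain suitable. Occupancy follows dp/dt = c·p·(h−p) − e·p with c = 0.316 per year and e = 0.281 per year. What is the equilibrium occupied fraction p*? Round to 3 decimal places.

Setting dp/dt = 0 and dividing by p* gives c·(h−p*) = e.
So p* = h − e/c = 0.973 − 0.281/0.316 = 0.973 − 0.8892 = 0.0838.

0.084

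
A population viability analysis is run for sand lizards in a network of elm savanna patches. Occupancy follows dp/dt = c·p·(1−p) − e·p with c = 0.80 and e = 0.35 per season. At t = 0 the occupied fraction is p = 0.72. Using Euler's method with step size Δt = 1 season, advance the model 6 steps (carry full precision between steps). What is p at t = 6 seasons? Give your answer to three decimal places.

Update rule: p ← p + [c·p·(1−p) − e·p]·Δt with Δt = 1.
  1  |  dp/dt·Δt = -0.090720  |  p_1 = 0.629280
  2  |  dp/dt·Δt = -0.033619  |  p_2 = 0.595661
  3  |  dp/dt·Δt = -0.015802  |  p_3 = 0.579859
  4  |  dp/dt·Δt = -0.008053  |  p_4 = 0.571806
  5  |  dp/dt·Δt = -0.004257  |  p_5 = 0.567549
  6  |  dp/dt·Δt = -0.002293  |  p_6 = 0.565257

0.565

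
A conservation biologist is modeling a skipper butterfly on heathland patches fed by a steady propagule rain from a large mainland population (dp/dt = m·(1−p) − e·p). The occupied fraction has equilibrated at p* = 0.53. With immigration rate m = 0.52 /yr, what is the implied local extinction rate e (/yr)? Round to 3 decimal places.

At equilibrium m(1−p*) = e·p*, so e = m(1−p*)/p*.
e = 0.52 × 0.4700 / 0.53 = 0.4611.

0.461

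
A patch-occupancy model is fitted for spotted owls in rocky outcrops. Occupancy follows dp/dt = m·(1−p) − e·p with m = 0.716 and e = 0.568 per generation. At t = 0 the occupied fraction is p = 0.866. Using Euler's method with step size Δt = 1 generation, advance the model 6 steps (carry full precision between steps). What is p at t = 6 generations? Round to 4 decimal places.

Update rule: p ← p + [m·(1−p) − e·p]·Δt with Δt = 1.
step 1: Δp = -0.39594, p = 0.47006
step 2: Δp = +0.11245, p = 0.58250
step 3: Δp = -0.03194, p = 0.55057
step 4: Δp = +0.00907, p = 0.55964
step 5: Δp = -0.00258, p = 0.55706
step 6: Δp = +0.00073, p = 0.55779

0.5578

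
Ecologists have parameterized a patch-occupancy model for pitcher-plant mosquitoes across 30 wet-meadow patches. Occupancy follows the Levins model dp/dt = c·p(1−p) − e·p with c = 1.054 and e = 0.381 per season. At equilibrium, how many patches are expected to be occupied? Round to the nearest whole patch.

19

p* = 1 − e/c = 1 − 0.381/1.054 = 0.6385.
Expected occupied patches = N × p* = 30 × 0.6385 = 19.16 ≈ 19.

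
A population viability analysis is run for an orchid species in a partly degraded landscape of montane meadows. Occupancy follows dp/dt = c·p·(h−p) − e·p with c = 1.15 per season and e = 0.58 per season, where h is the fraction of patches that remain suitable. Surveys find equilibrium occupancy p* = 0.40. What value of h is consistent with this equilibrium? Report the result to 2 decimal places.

0.90

At equilibrium c(h−p*) = e, so h = p* + e/c.
h = 0.40 + 0.58/1.15 = 0.40 + 0.5043 = 0.9043.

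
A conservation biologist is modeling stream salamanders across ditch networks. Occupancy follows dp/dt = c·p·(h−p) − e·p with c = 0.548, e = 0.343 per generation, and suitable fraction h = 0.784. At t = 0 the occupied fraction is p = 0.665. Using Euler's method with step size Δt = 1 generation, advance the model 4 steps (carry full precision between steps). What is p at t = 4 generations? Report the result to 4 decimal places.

Update rule: p ← p + [c·p·(h−p) − e·p]·Δt with Δt = 1.
p: 0.66500 → 0.48027  (Δp = -0.18473)
p: 0.48027 → 0.39548  (Δp = -0.08479)
p: 0.39548 → 0.34403  (Δp = -0.05145)
p: 0.34403 → 0.30897  (Δp = -0.03506)

0.3090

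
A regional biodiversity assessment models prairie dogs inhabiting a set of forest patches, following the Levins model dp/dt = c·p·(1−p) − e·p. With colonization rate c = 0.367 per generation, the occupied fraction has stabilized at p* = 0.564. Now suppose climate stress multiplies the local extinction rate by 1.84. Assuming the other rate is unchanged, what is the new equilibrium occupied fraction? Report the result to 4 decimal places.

Balance c(1−p*) = e gives e = 0.367×(1 − 0.56400) = 0.16001.
New p* = 1 − e/c = 1 − 0.29442/0.36700 = 0.19777.

0.1978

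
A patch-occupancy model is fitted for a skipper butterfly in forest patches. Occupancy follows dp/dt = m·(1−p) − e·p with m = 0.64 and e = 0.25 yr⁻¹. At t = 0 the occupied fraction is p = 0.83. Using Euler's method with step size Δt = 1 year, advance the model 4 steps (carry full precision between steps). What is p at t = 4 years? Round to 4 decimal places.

0.7191

Update rule: p ← p + [m·(1−p) − e·p]·Δt with Δt = 1.
p: 0.83000 → 0.73130  (Δp = -0.09870)
p: 0.73130 → 0.72044  (Δp = -0.01086)
p: 0.72044 → 0.71925  (Δp = -0.00119)
p: 0.71925 → 0.71912  (Δp = -0.00013)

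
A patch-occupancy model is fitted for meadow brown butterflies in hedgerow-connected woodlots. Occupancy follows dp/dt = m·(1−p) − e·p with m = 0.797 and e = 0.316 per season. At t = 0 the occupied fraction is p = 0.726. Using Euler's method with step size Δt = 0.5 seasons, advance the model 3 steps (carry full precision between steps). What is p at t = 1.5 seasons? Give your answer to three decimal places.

Update rule: p ← p + [m·(1−p) − e·p]·Δt with Δt = 0.5.
  1  |  dp/dt·Δt = -0.005519  |  p_1 = 0.720481
  2  |  dp/dt·Δt = -0.002448  |  p_2 = 0.718033
  3  |  dp/dt·Δt = -0.001086  |  p_3 = 0.716948

0.717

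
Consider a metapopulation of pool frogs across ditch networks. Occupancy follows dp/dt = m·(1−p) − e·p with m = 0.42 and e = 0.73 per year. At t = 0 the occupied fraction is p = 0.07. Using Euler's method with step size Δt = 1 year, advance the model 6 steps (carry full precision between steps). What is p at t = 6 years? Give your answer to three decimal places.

Update rule: p ← p + [m·(1−p) − e·p]·Δt with Δt = 1.
t = 1: p = 0.07000 + (+0.33950) = 0.40950
t = 2: p = 0.40950 + (-0.05092) = 0.35857
t = 3: p = 0.35857 + (+0.00764) = 0.36621
t = 4: p = 0.36621 + (-0.00115) = 0.36507
t = 5: p = 0.36507 + (+0.00017) = 0.36524
t = 6: p = 0.36524 + (-0.00003) = 0.36521

0.365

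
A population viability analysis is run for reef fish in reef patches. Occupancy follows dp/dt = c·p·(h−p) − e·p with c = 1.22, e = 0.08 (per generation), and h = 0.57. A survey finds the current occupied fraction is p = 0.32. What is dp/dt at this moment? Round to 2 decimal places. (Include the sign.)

0.07

Colonization term: c·p·(h−p) = 1.22×0.32×0.2500 = 0.09760.
Extinction term: e·p = 0.02560.
dp/dt = 0.09760 − 0.02560 = 0.07200.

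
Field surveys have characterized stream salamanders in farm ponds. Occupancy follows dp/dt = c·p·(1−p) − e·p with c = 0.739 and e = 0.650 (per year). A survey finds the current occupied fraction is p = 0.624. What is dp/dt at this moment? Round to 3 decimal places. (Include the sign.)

Colonization term: c·p·(1−p) = 0.739×0.624×0.3760 = 0.17339.
Extinction term: e·p = 0.40560.
dp/dt = 0.17339 − 0.40560 = -0.23221.

-0.232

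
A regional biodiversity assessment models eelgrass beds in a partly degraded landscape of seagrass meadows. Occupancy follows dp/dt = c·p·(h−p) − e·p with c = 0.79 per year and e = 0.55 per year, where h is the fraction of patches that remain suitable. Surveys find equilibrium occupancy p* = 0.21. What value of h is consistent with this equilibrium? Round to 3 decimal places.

At equilibrium c(h−p*) = e, so h = p* + e/c.
h = 0.21 + 0.55/0.79 = 0.21 + 0.6962 = 0.9062.

0.906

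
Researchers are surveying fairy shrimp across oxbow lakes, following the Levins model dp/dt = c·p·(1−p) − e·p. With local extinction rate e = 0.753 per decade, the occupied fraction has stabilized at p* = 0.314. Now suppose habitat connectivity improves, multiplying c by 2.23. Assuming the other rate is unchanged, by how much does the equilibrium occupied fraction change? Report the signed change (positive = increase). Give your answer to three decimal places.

0.378

Balance c(1−p*) = e gives c = e/(1 − 0.31400) = 0.753/0.68600 = 1.09767.
New p* = 1 − e/c = 1 − 0.75300/2.44780 = 0.69238.
Δp* = 0.69238 − 0.31400 = +0.37838.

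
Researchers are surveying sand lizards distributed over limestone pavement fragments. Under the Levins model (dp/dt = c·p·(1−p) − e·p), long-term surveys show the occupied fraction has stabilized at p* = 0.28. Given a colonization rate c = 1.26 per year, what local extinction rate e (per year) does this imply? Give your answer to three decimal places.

0.907

At equilibrium c(1−p*) = e.
e = 1.26 × (1 − 0.28) = 1.26 × 0.7200 = 0.9072.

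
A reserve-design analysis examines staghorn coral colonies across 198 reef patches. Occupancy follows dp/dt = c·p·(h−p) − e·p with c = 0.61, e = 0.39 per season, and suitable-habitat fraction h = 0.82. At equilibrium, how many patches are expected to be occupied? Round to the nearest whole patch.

p* = h − e/c = 0.82 − 0.6393 = 0.1807.
Expected occupied patches = N × p* = 198 × 0.1807 = 35.77 ≈ 36.

36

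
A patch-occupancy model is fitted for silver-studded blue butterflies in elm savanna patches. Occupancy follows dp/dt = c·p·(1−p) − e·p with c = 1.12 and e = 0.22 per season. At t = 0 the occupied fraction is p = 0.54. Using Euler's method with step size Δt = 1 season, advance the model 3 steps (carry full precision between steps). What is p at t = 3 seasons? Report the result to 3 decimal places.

Update rule: p ← p + [c·p·(1−p) − e·p]·Δt with Δt = 1.
step 1: Δp = +0.15941, p = 0.69941
step 2: Δp = +0.08160, p = 0.78100
step 3: Δp = +0.01974, p = 0.80074

0.801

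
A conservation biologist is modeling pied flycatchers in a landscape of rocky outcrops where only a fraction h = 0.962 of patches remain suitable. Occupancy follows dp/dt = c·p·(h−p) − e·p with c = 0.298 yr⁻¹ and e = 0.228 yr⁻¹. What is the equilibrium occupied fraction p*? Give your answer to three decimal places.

0.197

Setting dp/dt = 0 and dividing by p* gives c·(h−p*) = e.
So p* = h − e/c = 0.962 − 0.228/0.298 = 0.962 − 0.7651 = 0.1969.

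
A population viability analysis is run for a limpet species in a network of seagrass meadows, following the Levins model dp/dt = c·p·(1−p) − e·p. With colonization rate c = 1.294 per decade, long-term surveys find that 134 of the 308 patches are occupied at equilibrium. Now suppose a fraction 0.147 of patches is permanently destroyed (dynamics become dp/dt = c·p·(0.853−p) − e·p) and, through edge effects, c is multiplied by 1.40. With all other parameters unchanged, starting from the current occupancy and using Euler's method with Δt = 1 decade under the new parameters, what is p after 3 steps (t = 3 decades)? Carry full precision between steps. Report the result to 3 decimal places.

Observed p* = 134/308 = 0.43506.
Balance c(1−p*) = e gives e = 1.294×(1 − 0.43506) = 0.73103.
Starting from p₀ = 0.43506; update p ← p + (dp/dt)·Δt with the new parameters.
p: 0.43506 → 0.44642  (Δp = +0.01136)
p: 0.44642 → 0.44889  (Δp = +0.00247)
p: 0.44889 → 0.44937  (Δp = +0.00047)

0.449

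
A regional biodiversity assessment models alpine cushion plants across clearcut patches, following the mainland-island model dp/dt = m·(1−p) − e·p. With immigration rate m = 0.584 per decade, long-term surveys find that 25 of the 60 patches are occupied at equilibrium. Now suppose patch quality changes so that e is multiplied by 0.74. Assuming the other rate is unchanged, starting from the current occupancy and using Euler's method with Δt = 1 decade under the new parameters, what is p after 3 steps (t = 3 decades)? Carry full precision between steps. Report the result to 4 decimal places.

0.4917

Observed p* = 25/60 = 0.41667.
Balance m(1−p*) = e·p* gives e = m(1−p*)/p* = 0.584×0.58333/0.41667 = 0.81760.
Starting from p₀ = 0.41667; update p ← p + (dp/dt)·Δt with the new parameters.
  1  |  dp/dt·Δt = +0.088573  |  p_1 = 0.505240
  2  |  dp/dt·Δt = -0.016742  |  p_2 = 0.488498
  3  |  dp/dt·Δt = +0.003165  |  p_3 = 0.491662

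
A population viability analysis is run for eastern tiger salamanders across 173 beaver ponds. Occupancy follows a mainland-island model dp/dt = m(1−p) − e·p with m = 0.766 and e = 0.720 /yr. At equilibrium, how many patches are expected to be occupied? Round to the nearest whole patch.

p* = m/(m+e) = 0.766/1.4860 = 0.5155.
Expected occupied patches = N × p* = 173 × 0.5155 = 89.18 ≈ 89.

89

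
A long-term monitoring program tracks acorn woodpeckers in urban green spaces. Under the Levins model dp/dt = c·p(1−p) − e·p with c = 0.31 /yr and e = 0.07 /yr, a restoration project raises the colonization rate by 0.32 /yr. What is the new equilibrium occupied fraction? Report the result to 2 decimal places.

0.89

Before: p* = 1 − 0.07/0.31 = 0.7742.
After the change, c = 0.63, e = 0.07, so p* = 1 − 0.07/0.63 = 0.8889.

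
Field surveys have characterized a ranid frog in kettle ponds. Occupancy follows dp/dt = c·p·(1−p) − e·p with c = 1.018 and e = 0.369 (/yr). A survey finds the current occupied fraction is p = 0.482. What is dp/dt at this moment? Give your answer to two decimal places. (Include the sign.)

Colonization term: c·p·(1−p) = 1.018×0.482×0.5180 = 0.25417.
Extinction term: e·p = 0.17786.
dp/dt = 0.25417 − 0.17786 = 0.07631.

0.08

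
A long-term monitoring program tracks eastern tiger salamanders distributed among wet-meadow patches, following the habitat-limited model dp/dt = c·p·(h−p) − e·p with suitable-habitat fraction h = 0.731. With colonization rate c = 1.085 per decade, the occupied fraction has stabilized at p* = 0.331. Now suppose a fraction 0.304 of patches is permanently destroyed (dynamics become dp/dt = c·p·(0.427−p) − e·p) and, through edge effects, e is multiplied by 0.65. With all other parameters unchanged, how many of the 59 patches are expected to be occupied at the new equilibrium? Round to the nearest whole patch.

Balance c(h−p*) = e gives e = 1.085×(0.731 − 0.33100) = 0.43400.
New p* = 0.427 − e/c = 0.427 − 0.28210/1.08500 = 0.16700.
Expected occupied = 59 × 0.16700 = 9.85 ≈ 10.

10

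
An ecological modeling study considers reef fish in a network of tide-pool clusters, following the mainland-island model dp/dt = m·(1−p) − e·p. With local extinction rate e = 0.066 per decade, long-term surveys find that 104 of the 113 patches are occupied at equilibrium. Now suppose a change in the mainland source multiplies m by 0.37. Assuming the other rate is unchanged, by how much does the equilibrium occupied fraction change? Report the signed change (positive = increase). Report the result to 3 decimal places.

-0.110

Observed p* = 104/113 = 0.92035.
Balance m(1−p*) = e·p* gives m = e·p*/(1−p*) = 0.066×0.92035/0.07965 = 0.76263.
New p* = m/(m+e) = 0.28217/(0.28217+0.06600) = 0.81044.
Δp* = 0.81044 − 0.92035 = -0.10991.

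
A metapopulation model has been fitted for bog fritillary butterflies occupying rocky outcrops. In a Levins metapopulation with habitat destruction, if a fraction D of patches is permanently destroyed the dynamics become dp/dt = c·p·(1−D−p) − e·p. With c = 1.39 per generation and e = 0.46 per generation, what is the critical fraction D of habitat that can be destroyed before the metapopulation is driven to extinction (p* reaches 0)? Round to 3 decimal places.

0.669

The nontrivial equilibrium is p* = (1−D) − e/c; extinction occurs when this hits zero.
So D_crit = 1 − e/c = 1 − 0.46/1.39 = 1 − 0.3309 = 0.6691.
This equals the undisturbed p*, a classic result of Lande's extension.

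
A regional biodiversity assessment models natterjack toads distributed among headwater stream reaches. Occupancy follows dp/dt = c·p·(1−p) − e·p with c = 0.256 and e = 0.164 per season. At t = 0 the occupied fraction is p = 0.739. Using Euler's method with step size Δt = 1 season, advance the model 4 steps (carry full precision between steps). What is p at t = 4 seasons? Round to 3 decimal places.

Update rule: p ← p + [c·p·(1−p) − e·p]·Δt with Δt = 1.
t = 1: p = 0.73900 + (-0.07182) = 0.66718
t = 2: p = 0.66718 + (-0.05257) = 0.61461
t = 3: p = 0.61461 + (-0.04016) = 0.57445
t = 4: p = 0.57445 + (-0.03163) = 0.54282

0.543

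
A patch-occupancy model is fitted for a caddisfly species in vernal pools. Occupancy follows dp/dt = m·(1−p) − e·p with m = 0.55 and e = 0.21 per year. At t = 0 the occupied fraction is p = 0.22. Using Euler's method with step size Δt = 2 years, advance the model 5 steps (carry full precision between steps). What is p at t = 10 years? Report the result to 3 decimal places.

Update rule: p ← p + [m·(1−p) − e·p]·Δt with Δt = 2.
  1  |  dp/dt·Δt = +0.765600  |  p_1 = 0.985600
  2  |  dp/dt·Δt = -0.398112  |  p_2 = 0.587488
  3  |  dp/dt·Δt = +0.207018  |  p_3 = 0.794506
  4  |  dp/dt·Δt = -0.107649  |  p_4 = 0.686857
  5  |  dp/dt·Δt = +0.055978  |  p_5 = 0.742834

0.743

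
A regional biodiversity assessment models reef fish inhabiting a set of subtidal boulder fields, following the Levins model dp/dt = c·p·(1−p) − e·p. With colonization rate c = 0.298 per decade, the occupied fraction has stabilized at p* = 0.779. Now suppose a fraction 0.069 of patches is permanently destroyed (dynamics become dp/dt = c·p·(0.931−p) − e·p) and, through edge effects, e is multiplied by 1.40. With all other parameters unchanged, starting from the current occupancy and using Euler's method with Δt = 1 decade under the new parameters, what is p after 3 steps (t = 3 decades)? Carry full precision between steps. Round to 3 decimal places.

0.696

Balance c(1−p*) = e gives e = 0.298×(1 − 0.77900) = 0.06586.
Starting from p₀ = 0.77900; update p ← p + (dp/dt)·Δt with the new parameters.
  1  |  dp/dt·Δt = -0.036539  |  p_1 = 0.742461
  2  |  dp/dt·Δt = -0.026741  |  p_2 = 0.715720
  3  |  dp/dt·Δt = -0.020074  |  p_3 = 0.695646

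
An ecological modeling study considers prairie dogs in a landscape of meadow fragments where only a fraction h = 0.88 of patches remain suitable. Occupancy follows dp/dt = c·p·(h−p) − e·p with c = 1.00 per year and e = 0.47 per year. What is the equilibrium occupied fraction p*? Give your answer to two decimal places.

0.41

Setting dp/dt = 0 and dividing by p* gives c·(h−p*) = e.
So p* = h − e/c = 0.88 − 0.47/1.00 = 0.88 − 0.4700 = 0.4100.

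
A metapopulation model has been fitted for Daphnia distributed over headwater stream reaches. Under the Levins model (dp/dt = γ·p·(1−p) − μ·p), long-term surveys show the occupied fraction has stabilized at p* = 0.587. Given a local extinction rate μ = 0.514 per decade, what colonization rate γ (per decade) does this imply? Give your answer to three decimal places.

1.245

At equilibrium γ(1−p*) = μ, so γ = μ/(1−p*).
γ = 0.514/(1 − 0.587) = 0.514/0.4130 = 1.2446.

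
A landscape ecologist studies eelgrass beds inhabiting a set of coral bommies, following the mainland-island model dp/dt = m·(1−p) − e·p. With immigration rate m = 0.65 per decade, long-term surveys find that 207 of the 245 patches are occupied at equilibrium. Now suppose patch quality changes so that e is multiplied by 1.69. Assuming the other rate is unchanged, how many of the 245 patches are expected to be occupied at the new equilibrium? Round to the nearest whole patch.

187

Observed p* = 207/245 = 0.84490.
Balance m(1−p*) = e·p* gives e = m(1−p*)/p* = 0.65×0.15510/0.84490 = 0.11932.
New p* = m/(m+e) = 0.65000/(0.65000+0.20165) = 0.76322.
Expected occupied = 245 × 0.76322 = 186.99 ≈ 187.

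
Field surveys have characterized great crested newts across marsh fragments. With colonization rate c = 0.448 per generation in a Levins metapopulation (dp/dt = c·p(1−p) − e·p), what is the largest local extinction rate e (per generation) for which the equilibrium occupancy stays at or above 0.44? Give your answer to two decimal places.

0.25

1 − e/c ≥ 0.44 ⇒ e ≤ c(1 − 0.44) = 0.448 × 0.5600.
e_max = 0.2509.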